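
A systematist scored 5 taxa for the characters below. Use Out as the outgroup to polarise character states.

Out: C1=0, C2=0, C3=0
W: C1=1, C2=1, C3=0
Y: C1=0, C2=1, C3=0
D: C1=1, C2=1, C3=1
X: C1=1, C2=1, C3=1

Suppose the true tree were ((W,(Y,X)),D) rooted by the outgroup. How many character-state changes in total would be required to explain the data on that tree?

5

Map each character onto ((W,(Y,X)),D) (rooted by Out) and count the minimum state changes it requires (Fitch parsimony):
C1: 2; C2: 1; C3: 2.
Total tree length = 5.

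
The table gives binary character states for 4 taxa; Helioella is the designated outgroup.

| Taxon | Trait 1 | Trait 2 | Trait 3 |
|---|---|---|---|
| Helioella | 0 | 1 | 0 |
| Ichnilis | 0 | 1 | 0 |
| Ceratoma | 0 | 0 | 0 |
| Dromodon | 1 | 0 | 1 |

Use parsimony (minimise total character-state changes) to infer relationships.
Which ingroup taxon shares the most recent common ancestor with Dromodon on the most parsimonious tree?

Ceratoma

Character polarity is set by the outgroup: the derived state is whichever differs from the outgroup's state, so for Trait 2 the derived state is '0', and for the remaining characters it is '1'.
Trait 1 (derived state '1') is unique to Dromodon (autapomorphy; uninformative for grouping).
Trait 2: derived state '0' in Ceratoma and Dromodon only — synapomorphy for {Ceratoma, Dromodon}.
Trait 3: derived state '1' in Dromodon only — an autapomorphy, so it tells us nothing about relationships among taxa.
Most parsimonious ingroup topology: (Ichnilis,(Ceratoma,Dromodon)).
Dromodon and Ceratoma form a cherry on this tree, so they are sister taxa.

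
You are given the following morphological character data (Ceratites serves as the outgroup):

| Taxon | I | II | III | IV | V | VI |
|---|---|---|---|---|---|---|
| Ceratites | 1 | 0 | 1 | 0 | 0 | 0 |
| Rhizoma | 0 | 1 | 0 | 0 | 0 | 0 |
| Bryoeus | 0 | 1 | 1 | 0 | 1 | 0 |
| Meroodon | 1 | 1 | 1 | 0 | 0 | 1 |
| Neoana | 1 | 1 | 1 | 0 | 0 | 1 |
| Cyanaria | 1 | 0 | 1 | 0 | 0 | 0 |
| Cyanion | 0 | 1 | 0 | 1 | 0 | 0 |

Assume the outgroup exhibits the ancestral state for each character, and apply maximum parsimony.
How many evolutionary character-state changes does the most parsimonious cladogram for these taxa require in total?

Character polarity is set by the outgroup: the derived state is whichever differs from the outgroup's state, so for I, III the derived state is '0', and for the remaining characters it is '1'.
Only Bryoeus, Cyanion, and Rhizoma show the derived state '0' for I, supporting them as a clade.
Only Bryoeus, Cyanion, Meroodon, Neoana, and Rhizoma show the derived state '1' for II, supporting them as a clade.
III: derived state '0' in Cyanion and Rhizoma only — synapomorphy for {Cyanion, Rhizoma}.
IV (derived state '1') is unique to Cyanion (autapomorphy; uninformative for grouping).
V: derived state '1' in Bryoeus only — an autapomorphy, so it tells us nothing about relationships among taxa.
Only Meroodon and Neoana show the derived state '1' for VI, supporting them as a clade.
Most parsimonious ingroup topology: ((((Rhizoma,Cyanion),Bryoeus),(Meroodon,Neoana)),Cyanaria).
Changes per character on this tree: I: 1; II: 1; III: 1; IV: 1; V: 1; VI: 1.
Total = 6.

6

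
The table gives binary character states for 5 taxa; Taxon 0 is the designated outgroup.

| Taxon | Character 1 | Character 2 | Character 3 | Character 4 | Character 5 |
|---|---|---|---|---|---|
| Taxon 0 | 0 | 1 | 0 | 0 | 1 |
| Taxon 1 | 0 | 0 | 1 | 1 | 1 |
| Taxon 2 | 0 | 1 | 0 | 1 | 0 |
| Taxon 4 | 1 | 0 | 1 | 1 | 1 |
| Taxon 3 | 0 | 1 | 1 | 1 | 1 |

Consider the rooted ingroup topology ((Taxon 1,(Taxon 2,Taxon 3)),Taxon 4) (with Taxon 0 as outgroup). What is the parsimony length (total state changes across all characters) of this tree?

Map each character onto ((Taxon 1,(Taxon 2,Taxon 3)),Taxon 4) (rooted by Taxon 0) and count the minimum state changes it requires (Fitch parsimony):
Character 1: 1; Character 2: 2; Character 3: 2; Character 4: 1; Character 5: 1.
Total tree length = 7.

7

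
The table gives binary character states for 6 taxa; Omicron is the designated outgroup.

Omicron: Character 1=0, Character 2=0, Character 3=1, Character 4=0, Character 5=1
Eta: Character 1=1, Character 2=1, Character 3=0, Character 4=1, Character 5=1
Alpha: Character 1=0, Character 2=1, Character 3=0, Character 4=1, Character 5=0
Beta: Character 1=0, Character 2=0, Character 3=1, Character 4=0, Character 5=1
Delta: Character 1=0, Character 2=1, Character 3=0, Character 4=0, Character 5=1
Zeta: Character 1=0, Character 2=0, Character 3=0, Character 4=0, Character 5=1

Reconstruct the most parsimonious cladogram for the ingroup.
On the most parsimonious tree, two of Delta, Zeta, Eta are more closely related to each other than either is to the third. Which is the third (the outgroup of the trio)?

Zeta

Character polarity is set by the outgroup: the derived state is whichever differs from the outgroup's state, so for Character 3, Character 5 the derived state is '0', and for the remaining characters it is '1'.
Character 1 (derived state '1') is unique to Eta (autapomorphy; uninformative for grouping).
Character 2 (derived state '1') is shared by Alpha, Delta, and Eta — a synapomorphy uniting that clade.
Character 3: derived state '0' in Alpha, Delta, Eta, and Zeta only — synapomorphy for {Alpha, Delta, Eta, Zeta}.
Only Alpha and Eta show the derived state '1' for Character 4, supporting them as a clade.
Character 5: derived state '0' in Alpha only — an autapomorphy, so it tells us nothing about relationships among taxa.
Most parsimonious ingroup topology: ((((Eta,Alpha),Delta),Zeta),Beta).
Eta and Delta share a more recent common ancestor with each other than either does with Zeta, so Zeta is the least closely related of the three.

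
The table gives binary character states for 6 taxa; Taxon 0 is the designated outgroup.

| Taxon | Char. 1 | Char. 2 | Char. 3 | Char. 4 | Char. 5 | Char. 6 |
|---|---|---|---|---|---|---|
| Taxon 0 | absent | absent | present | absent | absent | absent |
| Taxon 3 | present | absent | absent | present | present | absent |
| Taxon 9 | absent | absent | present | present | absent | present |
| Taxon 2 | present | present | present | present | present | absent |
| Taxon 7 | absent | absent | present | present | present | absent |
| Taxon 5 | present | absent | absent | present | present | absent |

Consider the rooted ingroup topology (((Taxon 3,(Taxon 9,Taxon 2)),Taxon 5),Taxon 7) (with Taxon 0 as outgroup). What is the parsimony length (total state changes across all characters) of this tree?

9

Map each character onto (((Taxon 3,(Taxon 9,Taxon 2)),Taxon 5),Taxon 7) (rooted by Taxon 0) and count the minimum state changes it requires (Fitch parsimony):
Char. 1: 2; Char. 2: 1; Char. 3: 2; Char. 4: 1; Char. 5: 2; Char. 6: 1.
Total tree length = 9.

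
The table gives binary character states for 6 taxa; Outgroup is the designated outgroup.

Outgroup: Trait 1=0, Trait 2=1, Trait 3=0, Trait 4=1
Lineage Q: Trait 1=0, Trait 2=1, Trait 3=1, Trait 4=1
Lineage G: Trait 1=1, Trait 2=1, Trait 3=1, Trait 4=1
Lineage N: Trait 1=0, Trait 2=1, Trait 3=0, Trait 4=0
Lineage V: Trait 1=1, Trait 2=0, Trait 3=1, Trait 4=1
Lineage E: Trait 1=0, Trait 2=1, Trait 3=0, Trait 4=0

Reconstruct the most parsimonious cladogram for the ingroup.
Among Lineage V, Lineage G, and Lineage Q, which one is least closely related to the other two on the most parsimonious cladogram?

Lineage Q

Character polarity is set by the outgroup: the derived state is whichever differs from the outgroup's state, so for Trait 2, Trait 4 the derived state is '0', and for the remaining characters it is '1'.
Trait 1: derived state '1' in Lineage G and Lineage V only — synapomorphy for {Lineage G, Lineage V}.
Trait 2 (derived state '0') is unique to Lineage V (autapomorphy; uninformative for grouping).
Only Lineage G, Lineage Q, and Lineage V show the derived state '1' for Trait 3, supporting them as a clade.
Only Lineage E and Lineage N show the derived state '0' for Trait 4, supporting them as a clade.
Most parsimonious ingroup topology: ((Lineage Q,(Lineage G,Lineage V)),(Lineage N,Lineage E)).
Lineage G and Lineage V share a more recent common ancestor with each other than either does with Lineage Q, so Lineage Q is the least closely related of the three.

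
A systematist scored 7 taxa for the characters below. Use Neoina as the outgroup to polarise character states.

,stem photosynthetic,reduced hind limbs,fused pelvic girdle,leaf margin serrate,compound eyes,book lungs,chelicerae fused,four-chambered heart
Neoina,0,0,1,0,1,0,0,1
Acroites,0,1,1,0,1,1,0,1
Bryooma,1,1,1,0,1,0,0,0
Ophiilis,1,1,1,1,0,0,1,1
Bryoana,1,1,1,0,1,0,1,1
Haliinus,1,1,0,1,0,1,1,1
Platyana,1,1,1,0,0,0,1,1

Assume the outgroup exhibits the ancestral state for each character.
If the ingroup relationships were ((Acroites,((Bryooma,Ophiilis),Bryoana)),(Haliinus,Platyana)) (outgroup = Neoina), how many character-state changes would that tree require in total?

Map each character onto ((Acroites,((Bryooma,Ophiilis),Bryoana)),(Haliinus,Platyana)) (rooted by Neoina) and count the minimum state changes it requires (Fitch parsimony):
stem photosynthetic: 2; reduced hind limbs: 1; fused pelvic girdle: 1; leaf margin serrate: 2; compound eyes: 2; book lungs: 2; chelicerae fused: 3; four-chambered heart: 1.
Total tree length = 14.

14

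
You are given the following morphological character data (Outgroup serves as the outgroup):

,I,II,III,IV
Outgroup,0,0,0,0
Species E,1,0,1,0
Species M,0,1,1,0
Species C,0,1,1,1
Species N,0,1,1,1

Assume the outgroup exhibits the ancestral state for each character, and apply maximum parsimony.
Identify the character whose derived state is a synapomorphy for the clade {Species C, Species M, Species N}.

The outgroup has state '0' for every character, so '1' is the derived state throughout.
I: derived state '1' in Species E only — an autapomorphy, so it tells us nothing about relationships among taxa.
Only Species C, Species M, and Species N show the derived state '1' for II, supporting them as a clade.
All ingroup taxa share the derived state '1' for III; it defines the ingroup but does not resolve relationships within it.
Only Species C and Species N show the derived state '1' for IV, supporting them as a clade.
Most parsimonious ingroup topology: (Species E,(Species M,(Species C,Species N))).
The clade {Species C, Species M, Species N} is supported by II: its derived state '1' occurs in exactly those taxa and in no other taxon (including the outgroup).

II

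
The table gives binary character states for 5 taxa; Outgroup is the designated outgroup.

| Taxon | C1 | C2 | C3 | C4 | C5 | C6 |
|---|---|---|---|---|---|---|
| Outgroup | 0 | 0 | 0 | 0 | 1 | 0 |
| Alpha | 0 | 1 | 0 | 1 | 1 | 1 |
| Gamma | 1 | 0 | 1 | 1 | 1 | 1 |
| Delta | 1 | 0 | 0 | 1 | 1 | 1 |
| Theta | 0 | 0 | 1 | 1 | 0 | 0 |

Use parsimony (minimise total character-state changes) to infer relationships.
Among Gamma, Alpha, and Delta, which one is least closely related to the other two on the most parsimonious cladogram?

Character polarity is set by the outgroup: the derived state is whichever differs from the outgroup's state, so for C5 the derived state is '0', and for the remaining characters it is '1'.
C1: derived state '1' in Delta and Gamma only — synapomorphy for {Delta, Gamma}.
C2 (derived state '1') is unique to Alpha (autapomorphy; uninformative for grouping).
C3 groups Gamma and Theta, which is incompatible with the clades supported by the remaining characters; treating it as convergent (homoplasy) costs fewer steps than any alternative tree.
All ingroup taxa share the derived state '1' for C4; it defines the ingroup but does not resolve relationships within it.
C5: derived state '0' in Theta only — an autapomorphy, so it tells us nothing about relationships among taxa.
C6: derived state '1' in Alpha, Delta, and Gamma only — synapomorphy for {Alpha, Delta, Gamma}.
Most parsimonious ingroup topology: ((Alpha,(Gamma,Delta)),Theta).
Gamma and Delta share a more recent common ancestor with each other than either does with Alpha, so Alpha is the least closely related of the three.

Alpha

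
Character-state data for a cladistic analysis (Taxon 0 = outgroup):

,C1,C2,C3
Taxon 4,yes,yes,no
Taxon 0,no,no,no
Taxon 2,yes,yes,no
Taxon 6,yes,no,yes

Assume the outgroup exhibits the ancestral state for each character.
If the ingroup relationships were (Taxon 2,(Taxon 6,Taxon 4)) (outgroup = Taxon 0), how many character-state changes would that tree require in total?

Map each character onto (Taxon 2,(Taxon 6,Taxon 4)) (rooted by Taxon 0) and count the minimum state changes it requires (Fitch parsimony):
C1: 1; C2: 2; C3: 1.
Total tree length = 4.

4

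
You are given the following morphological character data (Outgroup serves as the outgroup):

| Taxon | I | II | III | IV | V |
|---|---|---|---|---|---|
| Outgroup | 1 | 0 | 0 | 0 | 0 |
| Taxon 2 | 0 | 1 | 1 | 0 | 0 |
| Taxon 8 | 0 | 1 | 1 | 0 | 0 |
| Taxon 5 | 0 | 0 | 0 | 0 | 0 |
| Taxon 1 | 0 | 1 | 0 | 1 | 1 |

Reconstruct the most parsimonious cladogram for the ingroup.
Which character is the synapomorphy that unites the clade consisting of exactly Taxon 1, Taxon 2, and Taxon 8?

II

Character polarity is set by the outgroup: the derived state is whichever differs from the outgroup's state, so for I the derived state is '0', and for the remaining characters it is '1'.
I (derived state '0') is shared by all ingroup taxa — unites the whole ingroup.
Only Taxon 1, Taxon 2, and Taxon 8 show the derived state '1' for II, supporting them as a clade.
III (derived state '1') is shared by Taxon 2 and Taxon 8 — a synapomorphy uniting that clade.
IV (derived state '1') is unique to Taxon 1 (autapomorphy; uninformative for grouping).
V (derived state '1') is unique to Taxon 1 (autapomorphy; uninformative for grouping).
Most parsimonious ingroup topology: (((Taxon 2,Taxon 8),Taxon 1),Taxon 5).
The clade {Taxon 1, Taxon 2, Taxon 8} is supported by II: its derived state '1' occurs in exactly those taxa and in no other taxon (including the outgroup).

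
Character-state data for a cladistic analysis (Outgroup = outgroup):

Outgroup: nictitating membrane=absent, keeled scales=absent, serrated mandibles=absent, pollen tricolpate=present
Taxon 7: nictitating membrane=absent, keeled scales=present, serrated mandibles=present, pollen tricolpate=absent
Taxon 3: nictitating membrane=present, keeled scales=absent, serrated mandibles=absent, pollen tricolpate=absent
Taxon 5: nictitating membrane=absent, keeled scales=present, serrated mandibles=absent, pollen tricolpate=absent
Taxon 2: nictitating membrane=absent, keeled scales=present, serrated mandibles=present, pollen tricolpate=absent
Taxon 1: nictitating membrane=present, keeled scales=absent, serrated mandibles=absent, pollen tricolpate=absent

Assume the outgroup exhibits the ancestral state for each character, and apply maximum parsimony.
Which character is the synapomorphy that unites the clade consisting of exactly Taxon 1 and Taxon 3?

Character polarity is set by the outgroup: the derived state is whichever differs from the outgroup's state, so for pollen tricolpate the derived state is 'absent', and for the remaining characters it is 'present'.
nictitating membrane (derived state 'present') is shared by Taxon 1 and Taxon 3 — a synapomorphy uniting that clade.
keeled scales: derived state 'present' in Taxon 2, Taxon 5, and Taxon 7 only — synapomorphy for {Taxon 2, Taxon 5, Taxon 7}.
serrated mandibles (derived state 'present') is shared by Taxon 2 and Taxon 7 — a synapomorphy uniting that clade.
pollen tricolpate (derived state 'absent') is shared by all ingroup taxa — unites the whole ingroup.
Most parsimonious ingroup topology: (((Taxon 7,Taxon 2),Taxon 5),(Taxon 3,Taxon 1)).
The clade {Taxon 1, Taxon 3} is supported by nictitating membrane: its derived state 'present' occurs in exactly those taxa and in no other taxon (including the outgroup).

nictitating membrane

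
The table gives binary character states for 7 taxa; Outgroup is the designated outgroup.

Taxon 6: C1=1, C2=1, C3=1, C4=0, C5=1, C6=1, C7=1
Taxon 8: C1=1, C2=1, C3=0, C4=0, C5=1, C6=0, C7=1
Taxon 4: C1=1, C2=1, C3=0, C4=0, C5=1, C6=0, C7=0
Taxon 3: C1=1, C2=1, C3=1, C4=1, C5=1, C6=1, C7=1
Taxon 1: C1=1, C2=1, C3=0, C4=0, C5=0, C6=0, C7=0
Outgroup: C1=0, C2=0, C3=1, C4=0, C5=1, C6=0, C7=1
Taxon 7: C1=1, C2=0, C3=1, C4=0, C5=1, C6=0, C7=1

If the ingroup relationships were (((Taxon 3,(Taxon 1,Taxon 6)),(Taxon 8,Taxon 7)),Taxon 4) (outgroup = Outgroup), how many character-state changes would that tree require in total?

Map each character onto (((Taxon 3,(Taxon 1,Taxon 6)),(Taxon 8,Taxon 7)),Taxon 4) (rooted by Outgroup) and count the minimum state changes it requires (Fitch parsimony):
C1: 1; C2: 2; C3: 3; C4: 1; C5: 1; C6: 2; C7: 2.
Total tree length = 12.

12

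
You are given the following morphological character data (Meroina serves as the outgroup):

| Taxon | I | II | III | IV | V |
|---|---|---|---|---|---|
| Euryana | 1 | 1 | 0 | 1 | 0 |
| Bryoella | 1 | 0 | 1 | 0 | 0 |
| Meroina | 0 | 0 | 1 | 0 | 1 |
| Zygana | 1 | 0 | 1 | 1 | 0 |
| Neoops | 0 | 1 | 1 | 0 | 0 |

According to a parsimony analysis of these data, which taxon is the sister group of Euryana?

Character polarity is set by the outgroup: the derived state is whichever differs from the outgroup's state, so for III, V the derived state is '0', and for the remaining characters it is '1'.
I (derived state '1') is shared by Bryoella, Euryana, and Zygana — a synapomorphy uniting that clade.
II groups Euryana and Neoops, which is incompatible with the clades supported by the remaining characters; treating it as convergent (homoplasy) costs fewer steps than any alternative tree.
III (derived state '0') is unique to Euryana (autapomorphy; uninformative for grouping).
IV (derived state '1') is shared by Euryana and Zygana — a synapomorphy uniting that clade.
V (derived state '0') is shared by all ingroup taxa — unites the whole ingroup.
Most parsimonious ingroup topology: (((Euryana,Zygana),Bryoella),Neoops).
Euryana and Zygana form a cherry on this tree, so they are sister taxa.

Zygana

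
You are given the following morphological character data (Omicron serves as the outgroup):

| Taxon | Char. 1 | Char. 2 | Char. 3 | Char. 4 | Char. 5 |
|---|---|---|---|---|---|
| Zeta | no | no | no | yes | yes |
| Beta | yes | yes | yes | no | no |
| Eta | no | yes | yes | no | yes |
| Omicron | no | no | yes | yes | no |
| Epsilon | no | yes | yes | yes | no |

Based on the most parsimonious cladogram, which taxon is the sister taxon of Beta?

Eta

Character polarity is set by the outgroup: the derived state is whichever differs from the outgroup's state, so for Char. 3, Char. 4 the derived state is 'no', and for the remaining characters it is 'yes'.
Char. 1: derived state 'yes' in Beta only — an autapomorphy, so it tells us nothing about relationships among taxa.
Char. 2: derived state 'yes' in Beta, Epsilon, and Eta only — synapomorphy for {Beta, Epsilon, Eta}.
Char. 3 (derived state 'no') is unique to Zeta (autapomorphy; uninformative for grouping).
Char. 4: derived state 'no' in Beta and Eta only — synapomorphy for {Beta, Eta}.
Char. 5 groups Eta and Zeta, which is incompatible with the clades supported by the remaining characters; treating it as convergent (homoplasy) costs fewer steps than any alternative tree.
Most parsimonious ingroup topology: (((Beta,Eta),Epsilon),Zeta).
Beta and Eta form a cherry on this tree, so they are sister taxa.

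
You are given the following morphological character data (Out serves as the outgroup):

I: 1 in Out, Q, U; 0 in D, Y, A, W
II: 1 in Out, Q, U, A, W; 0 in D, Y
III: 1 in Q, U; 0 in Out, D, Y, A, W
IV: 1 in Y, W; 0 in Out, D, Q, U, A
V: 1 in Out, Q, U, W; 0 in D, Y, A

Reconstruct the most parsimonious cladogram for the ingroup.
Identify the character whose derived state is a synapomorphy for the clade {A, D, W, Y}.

Character polarity is set by the outgroup: the derived state is whichever differs from the outgroup's state, so for I, II, V the derived state is '0', and for the remaining characters it is '1'.
Only A, D, W, and Y show the derived state '0' for I, supporting them as a clade.
II: derived state '0' in D and Y only — synapomorphy for {D, Y}.
III: derived state '1' in Q and U only — synapomorphy for {Q, U}.
IV groups W and Y, which is incompatible with the clades supported by the remaining characters; treating it as convergent (homoplasy) costs fewer steps than any alternative tree.
V: derived state '0' in A, D, and Y only — synapomorphy for {A, D, Y}.
Most parsimonious ingroup topology: ((((D,Y),A),W),(Q,U)).
The clade {A, D, W, Y} is supported by I: its derived state '0' occurs in exactly those taxa and in no other taxon (including the outgroup).

I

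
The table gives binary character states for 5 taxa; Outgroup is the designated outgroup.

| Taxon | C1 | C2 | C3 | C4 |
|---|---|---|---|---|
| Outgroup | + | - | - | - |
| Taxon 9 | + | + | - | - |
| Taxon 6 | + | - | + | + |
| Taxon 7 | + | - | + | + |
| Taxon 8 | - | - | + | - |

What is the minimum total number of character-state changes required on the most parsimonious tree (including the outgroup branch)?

4

Character polarity is set by the outgroup: the derived state is whichever differs from the outgroup's state, so for C1 the derived state is '-', and for the remaining characters it is '+'.
C1 (derived state '-') is unique to Taxon 8 (autapomorphy; uninformative for grouping).
C2 (derived state '+') is unique to Taxon 9 (autapomorphy; uninformative for grouping).
C3: derived state '+' in Taxon 6, Taxon 7, and Taxon 8 only — synapomorphy for {Taxon 6, Taxon 7, Taxon 8}.
Only Taxon 6 and Taxon 7 show the derived state '+' for C4, supporting them as a clade.
Most parsimonious ingroup topology: (Taxon 9,((Taxon 6,Taxon 7),Taxon 8)).
Changes per character on this tree: C1: 1; C2: 1; C3: 1; C4: 1.
Total = 4.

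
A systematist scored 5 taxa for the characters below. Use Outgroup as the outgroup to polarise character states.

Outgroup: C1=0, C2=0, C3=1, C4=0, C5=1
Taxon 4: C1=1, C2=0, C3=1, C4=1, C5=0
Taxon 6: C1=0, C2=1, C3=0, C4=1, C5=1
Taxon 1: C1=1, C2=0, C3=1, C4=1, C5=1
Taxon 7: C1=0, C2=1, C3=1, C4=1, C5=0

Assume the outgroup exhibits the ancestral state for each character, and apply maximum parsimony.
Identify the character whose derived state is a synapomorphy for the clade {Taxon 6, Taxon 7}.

C2

Character polarity is set by the outgroup: the derived state is whichever differs from the outgroup's state, so for C3, C5 the derived state is '0', and for the remaining characters it is '1'.
C1 (derived state '1') is shared by Taxon 1 and Taxon 4 — a synapomorphy uniting that clade.
C2: derived state '1' in Taxon 6 and Taxon 7 only — synapomorphy for {Taxon 6, Taxon 7}.
C3: derived state '0' in Taxon 6 only — an autapomorphy, so it tells us nothing about relationships among taxa.
All ingroup taxa share the derived state '1' for C4; it defines the ingroup but does not resolve relationships within it.
C5 groups Taxon 4 and Taxon 7, which is incompatible with the clades supported by the remaining characters; treating it as convergent (homoplasy) costs fewer steps than any alternative tree.
Most parsimonious ingroup topology: ((Taxon 4,Taxon 1),(Taxon 6,Taxon 7)).
The clade {Taxon 6, Taxon 7} is supported by C2: its derived state '1' occurs in exactly those taxa and in no other taxon (including the outgroup).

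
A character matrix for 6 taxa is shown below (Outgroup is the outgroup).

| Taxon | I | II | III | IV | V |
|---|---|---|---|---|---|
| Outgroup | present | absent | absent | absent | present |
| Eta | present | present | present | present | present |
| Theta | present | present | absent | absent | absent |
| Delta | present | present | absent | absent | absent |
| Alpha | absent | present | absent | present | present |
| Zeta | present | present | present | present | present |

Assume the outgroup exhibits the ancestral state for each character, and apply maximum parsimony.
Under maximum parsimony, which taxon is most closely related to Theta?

Character polarity is set by the outgroup: the derived state is whichever differs from the outgroup's state, so for I, V the derived state is 'absent', and for the remaining characters it is 'present'.
I: derived state 'absent' in Alpha only — an autapomorphy, so it tells us nothing about relationships among taxa.
All ingroup taxa share the derived state 'present' for II; it defines the ingroup but does not resolve relationships within it.
Only Eta and Zeta show the derived state 'present' for III, supporting them as a clade.
IV (derived state 'present') is shared by Alpha, Eta, and Zeta — a synapomorphy uniting that clade.
V: derived state 'absent' in Delta and Theta only — synapomorphy for {Delta, Theta}.
Most parsimonious ingroup topology: (((Eta,Zeta),Alpha),(Theta,Delta)).
Theta and Delta form a cherry on this tree, so they are sister taxa.

Delta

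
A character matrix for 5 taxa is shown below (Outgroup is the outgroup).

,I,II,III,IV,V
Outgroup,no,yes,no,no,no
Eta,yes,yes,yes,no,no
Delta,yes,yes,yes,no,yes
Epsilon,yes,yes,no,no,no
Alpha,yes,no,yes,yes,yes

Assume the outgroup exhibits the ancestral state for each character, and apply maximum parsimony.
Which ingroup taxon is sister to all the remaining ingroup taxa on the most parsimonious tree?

Epsilon

Character polarity is set by the outgroup: the derived state is whichever differs from the outgroup's state, so for II the derived state is 'no', and for the remaining characters it is 'yes'.
All ingroup taxa share the derived state 'yes' for I; it defines the ingroup but does not resolve relationships within it.
II: derived state 'no' in Alpha only — an autapomorphy, so it tells us nothing about relationships among taxa.
III (derived state 'yes') is shared by Alpha, Delta, and Eta — a synapomorphy uniting that clade.
IV: derived state 'yes' in Alpha only — an autapomorphy, so it tells us nothing about relationships among taxa.
Only Alpha and Delta show the derived state 'yes' for V, supporting them as a clade.
Most parsimonious ingroup topology: ((Eta,(Delta,Alpha)),Epsilon).
Epsilon is sister to the clade containing all other ingroup taxa, so it is the earliest-diverging (most basal) ingroup lineage.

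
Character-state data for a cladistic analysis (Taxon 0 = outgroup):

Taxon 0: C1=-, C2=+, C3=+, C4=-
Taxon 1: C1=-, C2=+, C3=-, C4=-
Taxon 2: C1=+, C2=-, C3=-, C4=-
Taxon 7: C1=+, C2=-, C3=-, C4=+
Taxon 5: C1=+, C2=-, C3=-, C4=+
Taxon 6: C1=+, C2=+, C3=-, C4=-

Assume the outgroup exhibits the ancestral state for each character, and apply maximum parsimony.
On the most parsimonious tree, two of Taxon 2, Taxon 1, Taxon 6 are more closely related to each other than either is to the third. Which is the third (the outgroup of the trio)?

Taxon 1

Character polarity is set by the outgroup: the derived state is whichever differs from the outgroup's state, so for C2, C3 the derived state is '-', and for the remaining characters it is '+'.
C1 (derived state '+') is shared by Taxon 2, Taxon 5, Taxon 6, and Taxon 7 — a synapomorphy uniting that clade.
C2 (derived state '-') is shared by Taxon 2, Taxon 5, and Taxon 7 — a synapomorphy uniting that clade.
C3 (derived state '-') is shared by all ingroup taxa — unites the whole ingroup.
Only Taxon 5 and Taxon 7 show the derived state '+' for C4, supporting them as a clade.
Most parsimonious ingroup topology: (Taxon 1,((Taxon 2,(Taxon 7,Taxon 5)),Taxon 6)).
Taxon 6 and Taxon 2 share a more recent common ancestor with each other than either does with Taxon 1, so Taxon 1 is the least closely related of the three.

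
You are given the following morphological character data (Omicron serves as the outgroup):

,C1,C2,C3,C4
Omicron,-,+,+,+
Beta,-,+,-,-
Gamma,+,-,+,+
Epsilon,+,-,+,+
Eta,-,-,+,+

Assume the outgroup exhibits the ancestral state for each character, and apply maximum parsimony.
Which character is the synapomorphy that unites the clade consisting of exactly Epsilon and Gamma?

C1

Character polarity is set by the outgroup: the derived state is whichever differs from the outgroup's state, so for C2, C3, C4 the derived state is '-', and for the remaining characters it is '+'.
C1: derived state '+' in Epsilon and Gamma only — synapomorphy for {Epsilon, Gamma}.
C2: derived state '-' in Epsilon, Eta, and Gamma only — synapomorphy for {Epsilon, Eta, Gamma}.
C3 (derived state '-') is unique to Beta (autapomorphy; uninformative for grouping).
C4: derived state '-' in Beta only — an autapomorphy, so it tells us nothing about relationships among taxa.
Most parsimonious ingroup topology: (Beta,((Gamma,Epsilon),Eta)).
The clade {Epsilon, Gamma} is supported by C1: its derived state '+' occurs in exactly those taxa and in no other taxon (including the outgroup).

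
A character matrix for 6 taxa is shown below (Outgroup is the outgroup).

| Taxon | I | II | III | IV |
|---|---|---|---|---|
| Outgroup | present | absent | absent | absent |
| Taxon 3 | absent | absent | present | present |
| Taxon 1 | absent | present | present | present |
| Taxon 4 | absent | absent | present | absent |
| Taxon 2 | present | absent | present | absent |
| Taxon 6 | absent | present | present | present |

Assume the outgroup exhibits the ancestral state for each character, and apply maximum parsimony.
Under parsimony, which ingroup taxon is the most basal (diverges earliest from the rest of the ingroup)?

Character polarity is set by the outgroup: the derived state is whichever differs from the outgroup's state, so for I the derived state is 'absent', and for the remaining characters it is 'present'.
I (derived state 'absent') is shared by Taxon 1, Taxon 3, Taxon 4, and Taxon 6 — a synapomorphy uniting that clade.
II: derived state 'present' in Taxon 1 and Taxon 6 only — synapomorphy for {Taxon 1, Taxon 6}.
All ingroup taxa share the derived state 'present' for III; it defines the ingroup but does not resolve relationships within it.
IV: derived state 'present' in Taxon 1, Taxon 3, and Taxon 6 only — synapomorphy for {Taxon 1, Taxon 3, Taxon 6}.
Most parsimonious ingroup topology: (((Taxon 3,(Taxon 1,Taxon 6)),Taxon 4),Taxon 2).
Taxon 2 is sister to the clade containing all other ingroup taxa, so it is the earliest-diverging (most basal) ingroup lineage.

Taxon 2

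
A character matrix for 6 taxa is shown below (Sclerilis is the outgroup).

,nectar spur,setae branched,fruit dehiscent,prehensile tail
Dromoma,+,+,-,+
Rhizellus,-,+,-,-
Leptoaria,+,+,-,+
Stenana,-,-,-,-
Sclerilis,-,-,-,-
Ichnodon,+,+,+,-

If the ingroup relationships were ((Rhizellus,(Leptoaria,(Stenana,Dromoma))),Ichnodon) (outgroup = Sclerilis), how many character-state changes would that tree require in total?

Map each character onto ((Rhizellus,(Leptoaria,(Stenana,Dromoma))),Ichnodon) (rooted by Sclerilis) and count the minimum state changes it requires (Fitch parsimony):
nectar spur: 3; setae branched: 2; fruit dehiscent: 1; prehensile tail: 2.
Total tree length = 8.

8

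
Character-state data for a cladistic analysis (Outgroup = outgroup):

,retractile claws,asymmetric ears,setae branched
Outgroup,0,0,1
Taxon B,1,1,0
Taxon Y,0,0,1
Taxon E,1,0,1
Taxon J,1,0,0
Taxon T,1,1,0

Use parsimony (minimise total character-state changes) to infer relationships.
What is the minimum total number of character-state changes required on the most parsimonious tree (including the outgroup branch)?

Character polarity is set by the outgroup: the derived state is whichever differs from the outgroup's state, so for setae branched the derived state is '0', and for the remaining characters it is '1'.
Only Taxon B, Taxon E, Taxon J, and Taxon T show the derived state '1' for retractile claws, supporting them as a clade.
Only Taxon B and Taxon T show the derived state '1' for asymmetric ears, supporting them as a clade.
Only Taxon B, Taxon J, and Taxon T show the derived state '0' for setae branched, supporting them as a clade.
Most parsimonious ingroup topology: ((((Taxon B,Taxon T),Taxon J),Taxon E),Taxon Y).
Changes per character on this tree: retractile claws: 1; asymmetric ears: 1; setae branched: 1.
Total = 3.

3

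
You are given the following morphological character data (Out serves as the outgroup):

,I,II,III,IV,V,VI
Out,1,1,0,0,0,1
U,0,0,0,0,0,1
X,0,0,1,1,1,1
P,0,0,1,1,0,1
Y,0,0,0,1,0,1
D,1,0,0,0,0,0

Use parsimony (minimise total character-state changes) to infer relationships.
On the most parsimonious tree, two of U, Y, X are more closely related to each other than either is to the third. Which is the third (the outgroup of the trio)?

U

Character polarity is set by the outgroup: the derived state is whichever differs from the outgroup's state, so for I, II, VI the derived state is '0', and for the remaining characters it is '1'.
I (derived state '0') is shared by P, U, X, and Y — a synapomorphy uniting that clade.
All ingroup taxa share the derived state '0' for II; it defines the ingroup but does not resolve relationships within it.
Only P and X show the derived state '1' for III, supporting them as a clade.
IV (derived state '1') is shared by P, X, and Y — a synapomorphy uniting that clade.
V: derived state '1' in X only — an autapomorphy, so it tells us nothing about relationships among taxa.
VI: derived state '0' in D only — an autapomorphy, so it tells us nothing about relationships among taxa.
Most parsimonious ingroup topology: ((U,((X,P),Y)),D).
Y and X share a more recent common ancestor with each other than either does with U, so U is the least closely related of the three.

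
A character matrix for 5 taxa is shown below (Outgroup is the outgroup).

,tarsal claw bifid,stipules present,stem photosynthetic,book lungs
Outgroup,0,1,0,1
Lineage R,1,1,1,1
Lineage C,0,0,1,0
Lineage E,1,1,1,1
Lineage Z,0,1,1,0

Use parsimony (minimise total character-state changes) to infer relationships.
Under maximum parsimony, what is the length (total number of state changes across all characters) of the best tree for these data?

4

Character polarity is set by the outgroup: the derived state is whichever differs from the outgroup's state, so for stipules present, book lungs the derived state is '0', and for the remaining characters it is '1'.
tarsal claw bifid (derived state '1') is shared by Lineage E and Lineage R — a synapomorphy uniting that clade.
stipules present: derived state '0' in Lineage C only — an autapomorphy, so it tells us nothing about relationships among taxa.
All ingroup taxa share the derived state '1' for stem photosynthetic; it defines the ingroup but does not resolve relationships within it.
book lungs (derived state '0') is shared by Lineage C and Lineage Z — a synapomorphy uniting that clade.
Most parsimonious ingroup topology: ((Lineage R,Lineage E),(Lineage C,Lineage Z)).
Changes per character on this tree: tarsal claw bifid: 1; stipules present: 1; stem photosynthetic: 1; book lungs: 1.
Total = 4.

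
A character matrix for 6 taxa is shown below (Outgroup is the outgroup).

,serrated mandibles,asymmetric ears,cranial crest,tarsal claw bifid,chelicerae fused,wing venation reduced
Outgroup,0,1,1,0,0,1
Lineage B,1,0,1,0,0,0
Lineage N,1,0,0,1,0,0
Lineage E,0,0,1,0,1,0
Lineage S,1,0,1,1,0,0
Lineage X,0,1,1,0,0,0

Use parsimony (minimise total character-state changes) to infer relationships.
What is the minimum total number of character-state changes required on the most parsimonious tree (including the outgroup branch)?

Character polarity is set by the outgroup: the derived state is whichever differs from the outgroup's state, so for asymmetric ears, cranial crest, wing venation reduced the derived state is '0', and for the remaining characters it is '1'.
serrated mandibles (derived state '1') is shared by Lineage B, Lineage N, and Lineage S — a synapomorphy uniting that clade.
asymmetric ears (derived state '0') is shared by Lineage B, Lineage E, Lineage N, and Lineage S — a synapomorphy uniting that clade.
cranial crest (derived state '0') is unique to Lineage N (autapomorphy; uninformative for grouping).
Only Lineage N and Lineage S show the derived state '1' for tarsal claw bifid, supporting them as a clade.
chelicerae fused (derived state '1') is unique to Lineage E (autapomorphy; uninformative for grouping).
wing venation reduced (derived state '0') is shared by all ingroup taxa — unites the whole ingroup.
Most parsimonious ingroup topology: (((Lineage B,(Lineage N,Lineage S)),Lineage E),Lineage X).
Changes per character on this tree: serrated mandibles: 1; asymmetric ears: 1; cranial crest: 1; tarsal claw bifid: 1; chelicerae fused: 1; wing venation reduced: 1.
Total = 6.

6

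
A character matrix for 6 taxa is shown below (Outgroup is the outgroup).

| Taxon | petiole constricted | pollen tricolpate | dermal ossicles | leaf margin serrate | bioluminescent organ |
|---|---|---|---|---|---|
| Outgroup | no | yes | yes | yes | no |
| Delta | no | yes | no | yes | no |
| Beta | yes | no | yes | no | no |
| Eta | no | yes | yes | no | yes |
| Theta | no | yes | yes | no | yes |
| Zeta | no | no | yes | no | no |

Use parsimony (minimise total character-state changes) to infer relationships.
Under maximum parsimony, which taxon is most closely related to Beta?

Character polarity is set by the outgroup: the derived state is whichever differs from the outgroup's state, so for pollen tricolpate, dermal ossicles, leaf margin serrate the derived state is 'no', and for the remaining characters it is 'yes'.
petiole constricted (derived state 'yes') is unique to Beta (autapomorphy; uninformative for grouping).
Only Beta and Zeta show the derived state 'no' for pollen tricolpate, supporting them as a clade.
dermal ossicles: derived state 'no' in Delta only — an autapomorphy, so it tells us nothing about relationships among taxa.
leaf margin serrate: derived state 'no' in Beta, Eta, Theta, and Zeta only — synapomorphy for {Beta, Eta, Theta, Zeta}.
bioluminescent organ: derived state 'yes' in Eta and Theta only — synapomorphy for {Eta, Theta}.
Most parsimonious ingroup topology: (Delta,((Beta,Zeta),(Eta,Theta))).
Beta and Zeta form a cherry on this tree, so they are sister taxa.

Zeta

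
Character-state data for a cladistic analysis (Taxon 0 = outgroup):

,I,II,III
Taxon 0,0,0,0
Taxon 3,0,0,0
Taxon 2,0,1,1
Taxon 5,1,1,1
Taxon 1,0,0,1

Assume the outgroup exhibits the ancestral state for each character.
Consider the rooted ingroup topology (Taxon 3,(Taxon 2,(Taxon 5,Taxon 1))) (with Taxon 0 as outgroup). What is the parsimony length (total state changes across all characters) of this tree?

4

Map each character onto (Taxon 3,(Taxon 2,(Taxon 5,Taxon 1))) (rooted by Taxon 0) and count the minimum state changes it requires (Fitch parsimony):
I: 1; II: 2; III: 1.
Total tree length = 4.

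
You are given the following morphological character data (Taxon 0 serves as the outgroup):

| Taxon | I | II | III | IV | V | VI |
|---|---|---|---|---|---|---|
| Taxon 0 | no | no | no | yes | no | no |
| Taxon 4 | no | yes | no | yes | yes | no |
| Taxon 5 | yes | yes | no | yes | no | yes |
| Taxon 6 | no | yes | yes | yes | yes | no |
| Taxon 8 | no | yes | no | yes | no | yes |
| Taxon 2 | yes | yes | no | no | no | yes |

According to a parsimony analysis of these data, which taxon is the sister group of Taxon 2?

Taxon 5

Character polarity is set by the outgroup: the derived state is whichever differs from the outgroup's state, so for IV the derived state is 'no', and for the remaining characters it is 'yes'.
I: derived state 'yes' in Taxon 2 and Taxon 5 only — synapomorphy for {Taxon 2, Taxon 5}.
All ingroup taxa share the derived state 'yes' for II; it defines the ingroup but does not resolve relationships within it.
III: derived state 'yes' in Taxon 6 only — an autapomorphy, so it tells us nothing about relationships among taxa.
IV: derived state 'no' in Taxon 2 only — an autapomorphy, so it tells us nothing about relationships among taxa.
V (derived state 'yes') is shared by Taxon 4 and Taxon 6 — a synapomorphy uniting that clade.
VI: derived state 'yes' in Taxon 2, Taxon 5, and Taxon 8 only — synapomorphy for {Taxon 2, Taxon 5, Taxon 8}.
Most parsimonious ingroup topology: ((Taxon 4,Taxon 6),((Taxon 5,Taxon 2),Taxon 8)).
Taxon 2 and Taxon 5 form a cherry on this tree, so they are sister taxa.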